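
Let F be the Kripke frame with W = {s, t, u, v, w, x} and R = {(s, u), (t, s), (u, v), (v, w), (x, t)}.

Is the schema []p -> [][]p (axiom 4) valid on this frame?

No

Axiom 4 corresponds to the accessibility relation being transitive.
Transitive: no — s R u and u R v, but not s R v.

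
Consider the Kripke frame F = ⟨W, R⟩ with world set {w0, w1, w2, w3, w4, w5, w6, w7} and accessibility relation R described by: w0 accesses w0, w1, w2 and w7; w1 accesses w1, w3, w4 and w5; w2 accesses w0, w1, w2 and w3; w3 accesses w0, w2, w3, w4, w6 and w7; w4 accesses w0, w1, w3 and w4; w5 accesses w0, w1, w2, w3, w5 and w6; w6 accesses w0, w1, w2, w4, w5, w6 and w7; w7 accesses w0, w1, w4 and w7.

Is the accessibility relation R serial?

Serial: yes — every world has a successor (e.g. w0 R w0).

Yes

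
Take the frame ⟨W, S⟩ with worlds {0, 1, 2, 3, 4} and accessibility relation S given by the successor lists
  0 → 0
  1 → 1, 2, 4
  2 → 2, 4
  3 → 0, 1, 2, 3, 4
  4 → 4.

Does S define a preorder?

Reflexive: yes — every world is S-related to itself.
Transitive: yes — every two-step S-path is closed by a direct edge.
So S is a preorder.

Yes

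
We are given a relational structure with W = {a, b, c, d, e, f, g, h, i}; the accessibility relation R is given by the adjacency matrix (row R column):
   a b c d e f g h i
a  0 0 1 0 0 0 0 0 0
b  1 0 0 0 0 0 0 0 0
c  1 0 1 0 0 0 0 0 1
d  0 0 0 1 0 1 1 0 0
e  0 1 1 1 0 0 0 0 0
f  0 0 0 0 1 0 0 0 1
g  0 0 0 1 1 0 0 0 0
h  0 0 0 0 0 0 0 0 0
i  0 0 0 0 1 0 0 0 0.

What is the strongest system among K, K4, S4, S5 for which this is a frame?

K

Transitive (axiom 4): no — a R c and c R i, but not a R i.
Reflexive (axiom T): no — a is not related to itself.
Euclidean (axiom 5): no — c R a and c R i, but not a R i.
So F validates K; K4 would additionally require R to be transitive. The strongest is K.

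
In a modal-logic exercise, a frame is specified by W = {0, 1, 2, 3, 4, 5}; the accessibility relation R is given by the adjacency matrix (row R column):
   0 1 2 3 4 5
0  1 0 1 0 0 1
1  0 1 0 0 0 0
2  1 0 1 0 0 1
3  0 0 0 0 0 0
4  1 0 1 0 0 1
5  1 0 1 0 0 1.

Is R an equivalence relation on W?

Reflexive: no — 3 is not related to itself.
Symmetric: no — 4 R 0 but not 0 R 4.
Transitive: yes — every two-step R-path is closed by a direct edge.
So R is not an equivalence relation.

No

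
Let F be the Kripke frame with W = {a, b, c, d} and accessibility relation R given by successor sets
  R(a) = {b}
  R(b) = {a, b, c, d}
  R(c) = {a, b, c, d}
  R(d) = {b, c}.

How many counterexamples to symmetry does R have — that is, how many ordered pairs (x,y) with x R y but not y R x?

Enumerating: (c,a).

1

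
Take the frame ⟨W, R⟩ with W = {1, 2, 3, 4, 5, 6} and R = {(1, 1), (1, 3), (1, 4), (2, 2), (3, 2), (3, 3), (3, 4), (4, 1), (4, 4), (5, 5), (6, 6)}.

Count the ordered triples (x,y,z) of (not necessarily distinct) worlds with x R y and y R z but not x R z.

3

Enumerating: (1,3,2), (3,4,1), (4,1,3).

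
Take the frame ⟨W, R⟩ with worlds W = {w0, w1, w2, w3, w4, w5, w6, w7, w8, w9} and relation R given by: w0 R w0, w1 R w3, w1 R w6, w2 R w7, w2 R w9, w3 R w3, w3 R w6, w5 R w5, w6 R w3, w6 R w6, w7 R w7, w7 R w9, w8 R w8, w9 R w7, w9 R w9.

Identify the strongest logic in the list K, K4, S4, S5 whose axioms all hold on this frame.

Transitive (axiom 4): yes — every two-step R-path is closed by a direct edge.
Reflexive (axiom T): no — w1 is not related to itself.
Euclidean (axiom 5): yes — any two successors of a common world are R-related.
So F validates K, K4; S4 would additionally require R to be reflexive. The strongest is K4.

K4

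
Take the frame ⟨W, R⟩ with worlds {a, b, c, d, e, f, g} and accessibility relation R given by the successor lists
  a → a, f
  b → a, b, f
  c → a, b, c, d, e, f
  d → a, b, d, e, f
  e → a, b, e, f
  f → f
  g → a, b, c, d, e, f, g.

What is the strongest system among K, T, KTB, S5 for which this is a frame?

Reflexive (axiom T): yes — every world is R-related to itself.
Symmetric (axiom B): no — a R f but not f R a.
Euclidean (axiom 5): no — b R f and b R a, but not f R a.
So F validates K, T; KTB would additionally require R to be symmetric. The strongest is T.

T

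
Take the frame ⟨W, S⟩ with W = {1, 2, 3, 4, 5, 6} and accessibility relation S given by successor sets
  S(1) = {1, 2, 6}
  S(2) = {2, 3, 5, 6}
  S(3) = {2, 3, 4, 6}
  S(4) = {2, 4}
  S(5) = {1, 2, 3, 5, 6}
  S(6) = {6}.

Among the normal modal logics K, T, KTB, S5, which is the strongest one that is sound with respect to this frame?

Reflexive (axiom T): yes — every world is S-related to itself.
Symmetric (axiom B): no — 1 S 2 but not 2 S 1.
Euclidean (axiom 5): no — 1 S 6 and 1 S 2, but not 6 S 2.
So F validates K, T; KTB would additionally require S to be symmetric. The strongest is T.

T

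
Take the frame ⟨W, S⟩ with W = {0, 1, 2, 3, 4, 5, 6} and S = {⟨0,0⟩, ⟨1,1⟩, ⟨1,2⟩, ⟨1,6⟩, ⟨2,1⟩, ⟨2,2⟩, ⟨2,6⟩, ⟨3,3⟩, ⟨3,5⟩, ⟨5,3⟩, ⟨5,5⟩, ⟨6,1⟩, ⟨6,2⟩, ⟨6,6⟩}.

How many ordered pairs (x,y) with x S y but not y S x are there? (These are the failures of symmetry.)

0

S is symmetric; there are no such tuples.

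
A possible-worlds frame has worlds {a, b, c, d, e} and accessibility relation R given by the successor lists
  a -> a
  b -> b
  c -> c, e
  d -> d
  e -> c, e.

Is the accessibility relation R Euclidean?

Euclidean: yes — any two successors of a common world are R-related.

Yes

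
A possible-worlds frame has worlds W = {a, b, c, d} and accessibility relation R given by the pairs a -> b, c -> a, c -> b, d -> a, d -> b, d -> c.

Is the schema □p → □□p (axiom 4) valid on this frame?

Yes

The schema 4 characterises exactly the transitive frames.
Transitive: yes — every two-step R-path is closed by a direct edge.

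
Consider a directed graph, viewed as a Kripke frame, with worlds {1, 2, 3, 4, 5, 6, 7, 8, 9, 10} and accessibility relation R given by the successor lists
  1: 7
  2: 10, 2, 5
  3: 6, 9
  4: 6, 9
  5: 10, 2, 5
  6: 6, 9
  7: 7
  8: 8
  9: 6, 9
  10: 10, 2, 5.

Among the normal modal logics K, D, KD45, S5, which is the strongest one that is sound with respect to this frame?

KD45

Serial (axiom D): yes — every world has a successor (e.g. 1 R 7).
Transitive (axiom 4): yes — every two-step R-path is closed by a direct edge.
Euclidean (axiom 5): yes — any two successors of a common world are R-related.
Reflexive (axiom T): no — 1 is not related to itself.
So F validates K, D, KD45; S5 would additionally require R to be reflexive. The strongest is KD45.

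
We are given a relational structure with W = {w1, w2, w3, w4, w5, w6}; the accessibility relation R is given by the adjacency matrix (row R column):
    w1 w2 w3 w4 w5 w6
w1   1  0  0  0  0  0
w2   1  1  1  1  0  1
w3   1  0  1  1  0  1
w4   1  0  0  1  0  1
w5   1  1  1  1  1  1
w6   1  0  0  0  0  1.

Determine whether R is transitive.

Transitive: yes — every two-step R-path is closed by a direct edge.

Yes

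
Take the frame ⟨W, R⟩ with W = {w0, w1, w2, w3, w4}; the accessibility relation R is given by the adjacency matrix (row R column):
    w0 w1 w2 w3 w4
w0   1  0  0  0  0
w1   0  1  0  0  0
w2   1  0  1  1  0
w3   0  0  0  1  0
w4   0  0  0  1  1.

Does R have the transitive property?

Yes

Transitive: yes — every two-step R-path is closed by a direct edge.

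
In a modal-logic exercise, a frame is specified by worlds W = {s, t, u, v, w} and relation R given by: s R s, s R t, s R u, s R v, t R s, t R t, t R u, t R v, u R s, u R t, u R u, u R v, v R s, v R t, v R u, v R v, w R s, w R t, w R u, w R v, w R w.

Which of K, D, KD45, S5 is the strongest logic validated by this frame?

D

Serial (axiom D): yes — every world has a successor (e.g. s R s).
Transitive (axiom 4): yes — every two-step R-path is closed by a direct edge.
Euclidean (axiom 5): no — w R s and w R w, but not s R w.
Reflexive (axiom T): yes — every world is R-related to itself.
So F validates K, D; KD45 would additionally require R to be Euclidean. The strongest is D.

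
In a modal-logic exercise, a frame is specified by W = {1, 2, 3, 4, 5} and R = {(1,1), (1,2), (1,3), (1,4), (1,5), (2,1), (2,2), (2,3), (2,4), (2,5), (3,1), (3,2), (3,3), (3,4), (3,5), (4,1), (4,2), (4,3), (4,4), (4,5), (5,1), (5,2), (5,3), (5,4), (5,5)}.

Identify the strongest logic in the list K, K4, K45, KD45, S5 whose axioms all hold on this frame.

S5

Transitive (axiom 4): yes — every two-step R-path is closed by a direct edge.
Euclidean (axiom 5): yes — any two successors of a common world are R-related.
Serial (axiom D): yes — every world has a successor (e.g. 1 R 1).
Reflexive (axiom T): yes — every world is R-related to itself.
So F validates K, K4, K45, KD45, S5. The strongest is S5.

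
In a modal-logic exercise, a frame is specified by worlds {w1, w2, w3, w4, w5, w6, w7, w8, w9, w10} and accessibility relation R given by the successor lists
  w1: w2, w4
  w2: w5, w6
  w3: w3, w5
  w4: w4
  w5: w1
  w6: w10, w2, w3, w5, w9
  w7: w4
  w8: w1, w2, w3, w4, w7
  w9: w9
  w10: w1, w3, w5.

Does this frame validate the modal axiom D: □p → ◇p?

Yes

The schema D characterises exactly the serial frames.
Serial: yes — every world has a successor (e.g. w1 R w2).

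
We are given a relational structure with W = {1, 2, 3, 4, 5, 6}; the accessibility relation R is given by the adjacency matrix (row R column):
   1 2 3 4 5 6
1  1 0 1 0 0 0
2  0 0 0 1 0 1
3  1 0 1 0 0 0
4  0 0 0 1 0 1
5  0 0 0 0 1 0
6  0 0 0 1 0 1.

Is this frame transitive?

Transitive: yes — every two-step R-path is closed by a direct edge.

Yes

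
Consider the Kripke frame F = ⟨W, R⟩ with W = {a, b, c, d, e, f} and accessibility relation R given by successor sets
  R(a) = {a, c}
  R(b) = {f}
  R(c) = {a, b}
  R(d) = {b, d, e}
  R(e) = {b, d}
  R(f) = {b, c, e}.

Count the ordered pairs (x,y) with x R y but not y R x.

5

Enumerating: (c,b), (d,b), (e,b), (f,c), (f,e).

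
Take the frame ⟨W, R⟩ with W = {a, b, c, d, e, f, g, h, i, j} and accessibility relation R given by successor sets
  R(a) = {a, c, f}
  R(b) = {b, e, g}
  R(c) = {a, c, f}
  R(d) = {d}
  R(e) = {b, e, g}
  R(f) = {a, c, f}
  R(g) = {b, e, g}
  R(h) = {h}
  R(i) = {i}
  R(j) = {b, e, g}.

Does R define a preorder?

Reflexive: no — j is not related to itself.
Transitive: yes — every two-step R-path is closed by a direct edge.
So R is not a preorder.

No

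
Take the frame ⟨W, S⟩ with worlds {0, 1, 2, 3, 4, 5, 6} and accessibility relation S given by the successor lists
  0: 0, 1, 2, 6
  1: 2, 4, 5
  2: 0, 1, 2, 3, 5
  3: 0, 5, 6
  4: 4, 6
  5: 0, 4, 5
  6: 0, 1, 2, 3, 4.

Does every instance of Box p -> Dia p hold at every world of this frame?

Yes

The schema D characterises exactly the serial frames.
Serial: yes — every world has a successor (e.g. 0 S 0).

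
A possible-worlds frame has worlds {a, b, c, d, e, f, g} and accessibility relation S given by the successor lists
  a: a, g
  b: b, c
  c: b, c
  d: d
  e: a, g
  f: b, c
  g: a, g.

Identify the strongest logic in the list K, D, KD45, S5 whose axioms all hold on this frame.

KD45

Serial (axiom D): yes — every world has a successor (e.g. a S a).
Transitive (axiom 4): yes — every two-step S-path is closed by a direct edge.
Euclidean (axiom 5): yes — any two successors of a common world are S-related.
Reflexive (axiom T): no — e is not related to itself.
So F validates K, D, KD45; S5 would additionally require S to be reflexive. The strongest is KD45.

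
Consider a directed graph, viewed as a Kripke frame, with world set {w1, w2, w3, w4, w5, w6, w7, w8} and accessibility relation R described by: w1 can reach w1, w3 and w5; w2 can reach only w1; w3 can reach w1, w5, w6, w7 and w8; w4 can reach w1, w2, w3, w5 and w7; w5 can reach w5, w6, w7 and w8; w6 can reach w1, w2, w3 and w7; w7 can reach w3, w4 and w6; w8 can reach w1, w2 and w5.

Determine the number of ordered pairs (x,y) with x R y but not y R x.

Enumerating: (w1,w5), (w2,w1), (w3,w5), (w3,w8), (w4,w1), (w4,w2), (w4,w3), (w4,w5), (w5,w6), (w5,w7), (w6,w1), (w6,w2), (w8,w1), (w8,w2).

14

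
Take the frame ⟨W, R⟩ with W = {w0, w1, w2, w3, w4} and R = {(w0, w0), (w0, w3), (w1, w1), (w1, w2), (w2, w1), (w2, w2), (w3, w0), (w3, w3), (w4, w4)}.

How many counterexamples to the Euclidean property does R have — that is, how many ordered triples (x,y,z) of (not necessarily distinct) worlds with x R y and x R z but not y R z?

0

R is Euclidean; there are no such tuples.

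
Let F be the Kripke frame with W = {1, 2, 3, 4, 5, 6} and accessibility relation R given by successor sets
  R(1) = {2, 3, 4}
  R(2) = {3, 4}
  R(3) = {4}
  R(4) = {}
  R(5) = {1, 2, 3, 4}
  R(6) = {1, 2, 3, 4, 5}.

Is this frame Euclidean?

No

Euclidean: no — 1 R 3 and 1 R 2, but not 3 R 2.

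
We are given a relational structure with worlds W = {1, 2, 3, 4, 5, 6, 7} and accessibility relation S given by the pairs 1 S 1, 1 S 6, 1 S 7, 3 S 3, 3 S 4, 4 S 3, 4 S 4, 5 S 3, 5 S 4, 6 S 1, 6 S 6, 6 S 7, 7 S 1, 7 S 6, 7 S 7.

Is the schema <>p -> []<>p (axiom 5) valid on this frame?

Yes

By correspondence theory, 5 is valid on a frame iff S is Euclidean.
Euclidean: yes — any two successors of a common world are S-related.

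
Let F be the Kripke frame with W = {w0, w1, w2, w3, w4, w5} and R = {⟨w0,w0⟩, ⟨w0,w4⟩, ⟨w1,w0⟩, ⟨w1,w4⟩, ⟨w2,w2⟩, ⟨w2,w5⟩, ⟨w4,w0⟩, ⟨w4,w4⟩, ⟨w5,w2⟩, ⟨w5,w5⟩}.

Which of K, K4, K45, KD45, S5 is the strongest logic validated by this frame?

K45

Transitive (axiom 4): yes — every two-step R-path is closed by a direct edge.
Euclidean (axiom 5): yes — any two successors of a common world are R-related.
Serial (axiom D): no — w3 has no R-successor.
Reflexive (axiom T): no — w1 is not related to itself.
So F validates K, K4, K45; KD45 would additionally require R to be serial. The strongest is K45.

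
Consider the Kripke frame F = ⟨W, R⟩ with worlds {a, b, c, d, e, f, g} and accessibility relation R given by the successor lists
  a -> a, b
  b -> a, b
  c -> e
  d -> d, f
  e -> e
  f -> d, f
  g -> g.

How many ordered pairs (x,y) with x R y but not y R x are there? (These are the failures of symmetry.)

1

Enumerating: (c,e).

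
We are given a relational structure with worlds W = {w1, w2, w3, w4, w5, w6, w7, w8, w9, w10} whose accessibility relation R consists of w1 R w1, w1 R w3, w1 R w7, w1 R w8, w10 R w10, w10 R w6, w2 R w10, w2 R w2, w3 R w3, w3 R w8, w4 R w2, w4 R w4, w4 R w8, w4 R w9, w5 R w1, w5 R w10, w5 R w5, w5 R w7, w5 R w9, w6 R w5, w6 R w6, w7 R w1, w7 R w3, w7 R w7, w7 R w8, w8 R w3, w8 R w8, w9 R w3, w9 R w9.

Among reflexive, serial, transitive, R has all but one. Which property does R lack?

transitive

Reflexive: yes — every world is R-related to itself.
Serial: yes — every world has a successor (e.g. w1 R w1).
Transitive: no — w10 R w6 and w6 R w5, but not w10 R w5.
Only transitive fails.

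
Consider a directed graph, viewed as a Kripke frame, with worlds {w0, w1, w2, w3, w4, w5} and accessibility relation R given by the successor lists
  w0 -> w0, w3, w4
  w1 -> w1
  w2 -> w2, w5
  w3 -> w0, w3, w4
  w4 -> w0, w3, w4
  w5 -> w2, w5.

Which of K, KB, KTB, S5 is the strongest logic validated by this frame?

S5

Symmetric (axiom B): yes — every pair in R has its reverse in R.
Reflexive (axiom T): yes — every world is R-related to itself.
Euclidean (axiom 5): yes — any two successors of a common world are R-related.
So F validates K, KB, KTB, S5. The strongest is S5.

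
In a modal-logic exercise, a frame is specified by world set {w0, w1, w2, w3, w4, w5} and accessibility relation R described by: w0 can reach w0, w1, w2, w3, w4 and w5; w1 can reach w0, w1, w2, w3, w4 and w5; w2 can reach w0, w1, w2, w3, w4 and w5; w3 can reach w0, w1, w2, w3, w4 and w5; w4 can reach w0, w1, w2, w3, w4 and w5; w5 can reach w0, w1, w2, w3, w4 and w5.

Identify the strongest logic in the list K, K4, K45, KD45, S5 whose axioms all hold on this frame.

Transitive (axiom 4): yes — every two-step R-path is closed by a direct edge.
Euclidean (axiom 5): yes — any two successors of a common world are R-related.
Serial (axiom D): yes — every world has a successor (e.g. w0 R w0).
Reflexive (axiom T): yes — every world is R-related to itself.
So F validates K, K4, K45, KD45, S5. The strongest is S5.

S5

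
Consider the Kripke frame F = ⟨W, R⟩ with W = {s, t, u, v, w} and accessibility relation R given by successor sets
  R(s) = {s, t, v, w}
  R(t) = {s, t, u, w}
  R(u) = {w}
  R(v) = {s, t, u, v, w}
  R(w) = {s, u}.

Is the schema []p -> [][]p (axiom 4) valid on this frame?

No

Axiom 4 corresponds to the accessibility relation being transitive.
Transitive: no — s R t and t R u, but not s R u.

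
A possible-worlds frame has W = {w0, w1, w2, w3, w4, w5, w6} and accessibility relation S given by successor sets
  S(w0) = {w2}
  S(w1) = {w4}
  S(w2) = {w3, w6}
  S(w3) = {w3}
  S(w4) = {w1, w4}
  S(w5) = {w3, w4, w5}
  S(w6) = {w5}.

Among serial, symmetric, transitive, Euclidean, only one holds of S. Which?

serial

Serial: yes — every world has a successor (e.g. w0 S w2).
Symmetric: no — w0 S w2 but not w2 S w0.
Transitive: no — w0 S w2 and w2 S w3, but not w0 S w3.
Euclidean: no — w2 S w3 and w2 S w6, but not w3 S w6.
Only serial holds.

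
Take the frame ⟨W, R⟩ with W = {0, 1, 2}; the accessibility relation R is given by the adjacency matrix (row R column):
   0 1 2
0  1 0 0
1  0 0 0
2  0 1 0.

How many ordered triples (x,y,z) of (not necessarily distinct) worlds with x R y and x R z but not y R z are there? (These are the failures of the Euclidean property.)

1

Enumerating: (2,1,1).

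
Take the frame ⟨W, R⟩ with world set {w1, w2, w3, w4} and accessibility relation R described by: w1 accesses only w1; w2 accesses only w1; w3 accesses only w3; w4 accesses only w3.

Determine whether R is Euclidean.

Euclidean: yes — any two successors of a common world are R-related.

Yes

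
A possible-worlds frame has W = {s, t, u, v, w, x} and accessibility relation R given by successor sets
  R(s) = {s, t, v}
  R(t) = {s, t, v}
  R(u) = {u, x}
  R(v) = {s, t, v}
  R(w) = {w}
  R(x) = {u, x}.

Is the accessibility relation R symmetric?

Yes

Symmetric: yes — every pair in R has its reverse in R.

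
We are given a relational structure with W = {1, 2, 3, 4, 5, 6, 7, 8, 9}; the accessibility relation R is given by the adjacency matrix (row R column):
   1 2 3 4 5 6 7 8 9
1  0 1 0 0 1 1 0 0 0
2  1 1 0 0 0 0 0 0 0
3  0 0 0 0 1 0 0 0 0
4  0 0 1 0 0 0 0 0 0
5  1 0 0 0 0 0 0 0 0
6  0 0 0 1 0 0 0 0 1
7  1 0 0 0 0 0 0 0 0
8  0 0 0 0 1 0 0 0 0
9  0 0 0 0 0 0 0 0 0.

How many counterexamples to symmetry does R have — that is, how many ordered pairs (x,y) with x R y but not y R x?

Enumerating: (1,6), (3,5), (4,3), (6,4), (6,9), (7,1), (8,5).

7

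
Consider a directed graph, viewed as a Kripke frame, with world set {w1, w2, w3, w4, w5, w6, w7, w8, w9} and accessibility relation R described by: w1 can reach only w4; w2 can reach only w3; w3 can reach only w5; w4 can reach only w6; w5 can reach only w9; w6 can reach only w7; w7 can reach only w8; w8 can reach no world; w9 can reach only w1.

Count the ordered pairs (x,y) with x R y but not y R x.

Enumerating: (w1,w4), (w2,w3), (w3,w5), (w4,w6), (w5,w9), (w6,w7), (w7,w8), (w9,w1).

8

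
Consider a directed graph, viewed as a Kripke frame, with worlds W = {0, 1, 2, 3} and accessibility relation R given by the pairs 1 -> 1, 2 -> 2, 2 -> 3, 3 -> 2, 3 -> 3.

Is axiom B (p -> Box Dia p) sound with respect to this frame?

Axiom B corresponds to the accessibility relation being symmetric.
Symmetric: yes — every pair in R has its reverse in R.

Yes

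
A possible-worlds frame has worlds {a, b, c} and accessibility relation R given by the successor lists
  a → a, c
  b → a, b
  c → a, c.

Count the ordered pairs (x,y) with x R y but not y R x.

Enumerating: (b,a).

1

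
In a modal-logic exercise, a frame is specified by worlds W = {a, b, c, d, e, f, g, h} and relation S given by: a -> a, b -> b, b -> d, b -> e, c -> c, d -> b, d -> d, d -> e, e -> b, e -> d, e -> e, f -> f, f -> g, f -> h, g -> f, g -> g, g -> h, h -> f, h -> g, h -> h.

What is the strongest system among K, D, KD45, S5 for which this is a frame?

Serial (axiom D): yes — every world has a successor (e.g. a S a).
Transitive (axiom 4): yes — every two-step S-path is closed by a direct edge.
Euclidean (axiom 5): yes — any two successors of a common world are S-related.
Reflexive (axiom T): yes — every world is S-related to itself.
So F validates K, D, KD45, S5. The strongest is S5.

S5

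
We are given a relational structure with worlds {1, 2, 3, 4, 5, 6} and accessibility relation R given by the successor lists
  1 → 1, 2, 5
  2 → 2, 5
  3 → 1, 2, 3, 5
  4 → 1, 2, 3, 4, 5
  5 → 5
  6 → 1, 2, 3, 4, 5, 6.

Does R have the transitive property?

Transitive: yes — every two-step R-path is closed by a direct edge.

Yes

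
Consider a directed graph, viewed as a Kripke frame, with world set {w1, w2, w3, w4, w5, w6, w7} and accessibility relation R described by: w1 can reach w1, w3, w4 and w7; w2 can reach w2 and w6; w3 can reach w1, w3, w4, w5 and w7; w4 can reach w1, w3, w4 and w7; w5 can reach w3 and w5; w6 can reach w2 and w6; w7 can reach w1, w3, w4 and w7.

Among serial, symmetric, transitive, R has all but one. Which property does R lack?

Serial: yes — every world has a successor (e.g. w1 R w1).
Symmetric: yes — every pair in R has its reverse in R.
Transitive: no — w1 R w3 and w3 R w5, but not w1 R w5.
Only transitive fails.

transitive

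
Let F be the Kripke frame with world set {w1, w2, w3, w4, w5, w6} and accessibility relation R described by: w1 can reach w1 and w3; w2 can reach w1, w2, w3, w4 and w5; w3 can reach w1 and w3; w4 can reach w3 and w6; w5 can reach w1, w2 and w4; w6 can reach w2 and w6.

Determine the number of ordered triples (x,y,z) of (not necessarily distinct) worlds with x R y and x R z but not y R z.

20

Enumerating: (w2,w1,w2), (w2,w1,w4), (w2,w1,w5), (w2,w3,w2), (w2,w3,w4), (w2,w3,w5), (w2,w4,w1), (w2,w4,w2), (w2,w4,w4), (w2,w4,w5), (w2,w5,w3), (w2,w5,w5), … and 8 more.
Total: 20.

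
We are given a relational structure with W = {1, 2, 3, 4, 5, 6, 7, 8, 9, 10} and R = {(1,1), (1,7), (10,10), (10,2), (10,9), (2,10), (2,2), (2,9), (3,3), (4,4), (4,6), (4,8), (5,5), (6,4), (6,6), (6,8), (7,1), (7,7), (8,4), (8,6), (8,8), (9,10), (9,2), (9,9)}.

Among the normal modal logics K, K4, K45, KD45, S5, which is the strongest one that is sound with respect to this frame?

S5

Transitive (axiom 4): yes — every two-step R-path is closed by a direct edge.
Euclidean (axiom 5): yes — any two successors of a common world are R-related.
Serial (axiom D): yes — every world has a successor (e.g. 1 R 1).
Reflexive (axiom T): yes — every world is R-related to itself.
So F validates K, K4, K45, KD45, S5. The strongest is S5.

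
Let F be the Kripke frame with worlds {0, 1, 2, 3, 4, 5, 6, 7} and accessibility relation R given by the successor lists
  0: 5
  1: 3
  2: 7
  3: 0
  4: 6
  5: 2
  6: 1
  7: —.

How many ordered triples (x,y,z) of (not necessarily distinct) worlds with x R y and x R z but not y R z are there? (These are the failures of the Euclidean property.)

Enumerating: (0,5,5), (1,3,3), (2,7,7), (3,0,0), (4,6,6), (5,2,2), (6,1,1).

7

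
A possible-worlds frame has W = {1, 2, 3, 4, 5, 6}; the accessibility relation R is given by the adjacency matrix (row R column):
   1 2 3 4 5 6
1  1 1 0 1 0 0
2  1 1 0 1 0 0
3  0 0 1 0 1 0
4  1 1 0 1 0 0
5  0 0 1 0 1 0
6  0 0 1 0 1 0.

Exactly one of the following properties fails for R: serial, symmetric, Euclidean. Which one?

Serial: yes — every world has a successor (e.g. 1 R 1).
Symmetric: no — 6 R 3 but not 3 R 6.
Euclidean: yes — any two successors of a common world are R-related.
Only symmetric fails.

symmetric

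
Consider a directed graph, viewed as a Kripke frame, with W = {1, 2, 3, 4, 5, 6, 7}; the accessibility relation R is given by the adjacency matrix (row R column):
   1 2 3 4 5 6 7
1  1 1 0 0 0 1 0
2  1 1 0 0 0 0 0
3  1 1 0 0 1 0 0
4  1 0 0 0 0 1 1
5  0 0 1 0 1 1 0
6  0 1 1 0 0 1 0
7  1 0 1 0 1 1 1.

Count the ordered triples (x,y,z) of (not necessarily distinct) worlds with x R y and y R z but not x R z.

19

Enumerating: (1,6,3), (2,1,6), (3,1,6), (3,5,3), (3,5,6), (4,1,2), (4,6,2), (4,6,3), (4,7,3), (4,7,5), (5,3,1), (5,3,2), … and 7 more.
Total: 19.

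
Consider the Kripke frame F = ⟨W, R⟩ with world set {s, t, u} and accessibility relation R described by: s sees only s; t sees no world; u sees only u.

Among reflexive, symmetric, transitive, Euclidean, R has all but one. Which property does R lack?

reflexive

Reflexive: no — t is not related to itself.
Symmetric: yes — every pair in R has its reverse in R.
Transitive: yes — every two-step R-path is closed by a direct edge.
Euclidean: yes — any two successors of a common world are R-related.
Only reflexive fails.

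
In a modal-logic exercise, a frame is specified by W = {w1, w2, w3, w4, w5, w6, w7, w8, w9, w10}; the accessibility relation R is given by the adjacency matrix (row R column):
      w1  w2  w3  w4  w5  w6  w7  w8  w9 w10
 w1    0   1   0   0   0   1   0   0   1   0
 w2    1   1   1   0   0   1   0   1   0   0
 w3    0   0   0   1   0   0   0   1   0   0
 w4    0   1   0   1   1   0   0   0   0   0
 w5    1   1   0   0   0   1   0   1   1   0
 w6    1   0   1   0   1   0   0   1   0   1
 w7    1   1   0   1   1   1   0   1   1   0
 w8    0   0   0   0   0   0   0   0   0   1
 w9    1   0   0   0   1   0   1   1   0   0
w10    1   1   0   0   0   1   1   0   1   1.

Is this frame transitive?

Transitive: no — w1 R w2 and w2 R w3, but not w1 R w3.

No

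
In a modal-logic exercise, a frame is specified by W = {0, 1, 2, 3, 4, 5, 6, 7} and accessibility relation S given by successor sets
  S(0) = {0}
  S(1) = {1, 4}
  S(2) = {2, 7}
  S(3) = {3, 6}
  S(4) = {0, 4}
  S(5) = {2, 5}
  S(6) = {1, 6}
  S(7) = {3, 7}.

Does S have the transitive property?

No

Transitive: no — 1 S 4 and 4 S 0, but not 1 S 0.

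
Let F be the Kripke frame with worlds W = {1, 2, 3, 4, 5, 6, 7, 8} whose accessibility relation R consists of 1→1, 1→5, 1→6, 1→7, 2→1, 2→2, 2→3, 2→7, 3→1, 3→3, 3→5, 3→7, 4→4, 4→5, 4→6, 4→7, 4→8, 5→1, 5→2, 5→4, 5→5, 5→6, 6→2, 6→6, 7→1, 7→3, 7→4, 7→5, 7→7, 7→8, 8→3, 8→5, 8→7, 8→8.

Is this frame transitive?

Transitive: no — 1 R 5 and 5 R 2, but not 1 R 2.

No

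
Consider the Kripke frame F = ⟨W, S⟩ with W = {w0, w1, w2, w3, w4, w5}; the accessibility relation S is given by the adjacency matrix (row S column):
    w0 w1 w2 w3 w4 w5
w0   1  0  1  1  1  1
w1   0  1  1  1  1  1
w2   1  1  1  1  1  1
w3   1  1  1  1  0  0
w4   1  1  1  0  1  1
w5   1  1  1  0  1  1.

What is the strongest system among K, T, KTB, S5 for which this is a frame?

KTB

Reflexive (axiom T): yes — every world is S-related to itself.
Symmetric (axiom B): yes — every pair in S has its reverse in S.
Euclidean (axiom 5): no — w0 S w3 and w0 S w4, but not w3 S w4.
So F validates K, T, KTB; S5 would additionally require S to be Euclidean. The strongest is KTB.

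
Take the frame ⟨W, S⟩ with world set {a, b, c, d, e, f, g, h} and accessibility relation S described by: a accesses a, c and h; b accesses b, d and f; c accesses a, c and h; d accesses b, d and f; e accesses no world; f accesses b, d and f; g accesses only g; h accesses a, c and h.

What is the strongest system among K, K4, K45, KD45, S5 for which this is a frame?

K45

Transitive (axiom 4): yes — every two-step S-path is closed by a direct edge.
Euclidean (axiom 5): yes — any two successors of a common world are S-related.
Serial (axiom D): no — e has no S-successor.
Reflexive (axiom T): no — e is not related to itself.
So F validates K, K4, K45; KD45 would additionally require S to be serial. The strongest is K45.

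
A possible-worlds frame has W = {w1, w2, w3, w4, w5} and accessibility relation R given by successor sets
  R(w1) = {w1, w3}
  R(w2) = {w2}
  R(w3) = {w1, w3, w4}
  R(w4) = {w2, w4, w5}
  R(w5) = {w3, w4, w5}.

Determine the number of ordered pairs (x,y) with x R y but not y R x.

3

Enumerating: (w3,w4), (w4,w2), (w5,w3).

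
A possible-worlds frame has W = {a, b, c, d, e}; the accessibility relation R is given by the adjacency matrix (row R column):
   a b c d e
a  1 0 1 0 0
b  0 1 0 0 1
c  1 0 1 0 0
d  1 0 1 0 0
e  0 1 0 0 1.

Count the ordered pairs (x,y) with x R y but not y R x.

2

Enumerating: (d,a), (d,c).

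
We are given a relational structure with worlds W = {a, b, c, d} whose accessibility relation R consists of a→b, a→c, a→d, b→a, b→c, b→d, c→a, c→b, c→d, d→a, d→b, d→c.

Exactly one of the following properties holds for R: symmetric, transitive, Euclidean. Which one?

Symmetric: yes — every pair in R has its reverse in R.
Transitive: no — a R b and b R a, but not a R a.
Euclidean: no — a R b and a R b, but not b R b.
Only symmetric holds.

symmetric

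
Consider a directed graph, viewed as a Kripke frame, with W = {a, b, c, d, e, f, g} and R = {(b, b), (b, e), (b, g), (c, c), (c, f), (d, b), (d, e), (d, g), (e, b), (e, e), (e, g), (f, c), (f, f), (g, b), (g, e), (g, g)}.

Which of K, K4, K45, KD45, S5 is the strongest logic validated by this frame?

Transitive (axiom 4): yes — every two-step R-path is closed by a direct edge.
Euclidean (axiom 5): yes — any two successors of a common world are R-related.
Serial (axiom D): no — a has no R-successor.
Reflexive (axiom T): no — a is not related to itself.
So F validates K, K4, K45; KD45 would additionally require R to be serial. The strongest is K45.

K45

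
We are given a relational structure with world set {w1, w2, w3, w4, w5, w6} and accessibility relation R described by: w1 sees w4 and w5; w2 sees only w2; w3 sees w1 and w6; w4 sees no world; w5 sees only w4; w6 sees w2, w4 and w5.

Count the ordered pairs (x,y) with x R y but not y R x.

Enumerating: (w1,w4), (w1,w5), (w3,w1), (w3,w6), (w5,w4), (w6,w2), (w6,w4), (w6,w5).

8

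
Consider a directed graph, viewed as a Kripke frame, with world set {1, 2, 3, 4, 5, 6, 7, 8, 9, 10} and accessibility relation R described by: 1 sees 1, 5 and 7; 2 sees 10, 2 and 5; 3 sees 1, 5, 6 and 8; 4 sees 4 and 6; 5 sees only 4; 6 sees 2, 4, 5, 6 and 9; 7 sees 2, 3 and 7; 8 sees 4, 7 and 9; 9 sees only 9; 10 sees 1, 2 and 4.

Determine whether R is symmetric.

No

Symmetric: no — 1 R 5 but not 5 R 1.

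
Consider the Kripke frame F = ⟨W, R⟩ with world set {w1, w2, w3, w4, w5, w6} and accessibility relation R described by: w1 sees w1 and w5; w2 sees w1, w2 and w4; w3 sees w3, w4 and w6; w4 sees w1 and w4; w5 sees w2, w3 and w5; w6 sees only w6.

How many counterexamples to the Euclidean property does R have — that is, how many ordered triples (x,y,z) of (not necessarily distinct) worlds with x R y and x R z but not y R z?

13

Enumerating: (w1,w5,w1), (w2,w1,w2), (w2,w1,w4), (w2,w4,w2), (w3,w4,w3), (w3,w4,w6), (w3,w6,w3), (w3,w6,w4), (w4,w1,w4), (w5,w2,w3), (w5,w2,w5), (w5,w3,w2), (w5,w3,w5).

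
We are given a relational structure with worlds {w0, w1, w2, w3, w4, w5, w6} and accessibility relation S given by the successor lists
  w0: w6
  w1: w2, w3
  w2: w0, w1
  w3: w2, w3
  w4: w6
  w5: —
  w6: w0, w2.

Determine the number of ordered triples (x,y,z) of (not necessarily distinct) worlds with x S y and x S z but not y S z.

Enumerating: (w0,w6,w6), (w1,w2,w2), (w1,w2,w3), (w2,w0,w0), (w2,w0,w1), (w2,w1,w0), (w2,w1,w1), (w3,w2,w2), (w3,w2,w3), (w4,w6,w6), (w6,w0,w0), (w6,w0,w2), (w6,w2,w2).

13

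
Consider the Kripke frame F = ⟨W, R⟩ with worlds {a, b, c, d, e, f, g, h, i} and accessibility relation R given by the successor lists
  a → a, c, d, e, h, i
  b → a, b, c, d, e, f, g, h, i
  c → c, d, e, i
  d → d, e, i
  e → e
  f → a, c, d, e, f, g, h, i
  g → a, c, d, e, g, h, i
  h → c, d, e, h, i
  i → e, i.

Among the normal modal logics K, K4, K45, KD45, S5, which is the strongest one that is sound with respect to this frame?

Transitive (axiom 4): yes — every two-step R-path is closed by a direct edge.
Euclidean (axiom 5): no — a R c and a R h, but not c R h.
Serial (axiom D): yes — every world has a successor (e.g. a R a).
Reflexive (axiom T): yes — every world is R-related to itself.
So F validates K, K4; K45 would additionally require R to be Euclidean. The strongest is K4.

K4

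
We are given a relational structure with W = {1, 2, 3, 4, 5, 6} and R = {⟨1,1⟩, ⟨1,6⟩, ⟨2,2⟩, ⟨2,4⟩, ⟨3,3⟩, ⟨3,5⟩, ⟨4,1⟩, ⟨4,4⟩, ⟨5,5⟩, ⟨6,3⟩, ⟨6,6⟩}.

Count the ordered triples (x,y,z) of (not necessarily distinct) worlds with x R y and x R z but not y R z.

5

Enumerating: (1,6,1), (2,4,2), (3,5,3), (4,1,4), (6,3,6).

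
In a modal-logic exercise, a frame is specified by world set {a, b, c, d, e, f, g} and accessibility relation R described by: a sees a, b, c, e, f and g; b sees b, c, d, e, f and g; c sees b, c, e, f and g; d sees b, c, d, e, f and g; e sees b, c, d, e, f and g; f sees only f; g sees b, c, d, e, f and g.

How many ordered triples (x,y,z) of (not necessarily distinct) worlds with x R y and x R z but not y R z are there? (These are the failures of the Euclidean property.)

Enumerating: (a,b,a), (a,c,a), (a,e,a), (a,f,a), (a,f,b), (a,f,c), (a,f,e), (a,f,g), (a,g,a), (b,c,d), (b,f,b), (b,f,c), … and 25 more.
Total: 37.

37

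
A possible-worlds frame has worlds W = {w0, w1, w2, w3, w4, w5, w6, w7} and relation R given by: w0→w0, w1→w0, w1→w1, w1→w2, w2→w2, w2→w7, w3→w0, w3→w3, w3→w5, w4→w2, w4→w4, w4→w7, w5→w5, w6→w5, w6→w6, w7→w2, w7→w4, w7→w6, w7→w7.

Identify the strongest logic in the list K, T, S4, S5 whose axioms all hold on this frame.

T

Reflexive (axiom T): yes — every world is R-related to itself.
Transitive (axiom 4): no — w1 R w2 and w2 R w7, but not w1 R w7.
Euclidean (axiom 5): no — w1 R w0 and w1 R w2, but not w0 R w2.
So F validates K, T; S4 would additionally require R to be transitive. The strongest is T.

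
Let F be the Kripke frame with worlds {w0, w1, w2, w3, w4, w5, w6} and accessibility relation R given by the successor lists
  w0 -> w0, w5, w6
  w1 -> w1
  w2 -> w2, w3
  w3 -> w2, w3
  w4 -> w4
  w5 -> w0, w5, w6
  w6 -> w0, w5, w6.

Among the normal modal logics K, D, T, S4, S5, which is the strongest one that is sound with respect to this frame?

S5

Serial (axiom D): yes — every world has a successor (e.g. w0 R w0).
Reflexive (axiom T): yes — every world is R-related to itself.
Transitive (axiom 4): yes — every two-step R-path is closed by a direct edge.
Euclidean (axiom 5): yes — any two successors of a common world are R-related.
So F validates K, D, T, S4, S5. The strongest is S5.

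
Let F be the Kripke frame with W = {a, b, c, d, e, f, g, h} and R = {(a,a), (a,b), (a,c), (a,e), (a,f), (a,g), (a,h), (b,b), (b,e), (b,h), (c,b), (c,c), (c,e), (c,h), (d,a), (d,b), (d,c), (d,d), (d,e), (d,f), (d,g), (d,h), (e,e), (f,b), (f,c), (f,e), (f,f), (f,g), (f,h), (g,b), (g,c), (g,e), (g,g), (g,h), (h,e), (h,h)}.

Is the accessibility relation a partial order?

Reflexive: yes — every world is R-related to itself.
Transitive: yes — every two-step R-path is closed by a direct edge.
Antisymmetric: yes — no distinct pair is related both ways.
So R is a partial order.

Yes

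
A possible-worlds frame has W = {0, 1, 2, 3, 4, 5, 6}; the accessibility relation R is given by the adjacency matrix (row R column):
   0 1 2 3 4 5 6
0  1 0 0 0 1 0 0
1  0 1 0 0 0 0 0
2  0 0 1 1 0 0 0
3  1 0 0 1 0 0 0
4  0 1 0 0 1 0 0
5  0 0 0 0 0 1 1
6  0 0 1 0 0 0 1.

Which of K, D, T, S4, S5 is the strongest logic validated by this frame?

T

Serial (axiom D): yes — every world has a successor (e.g. 0 R 0).
Reflexive (axiom T): yes — every world is R-related to itself.
Transitive (axiom 4): no — 0 R 4 and 4 R 1, but not 0 R 1.
Euclidean (axiom 5): no — 0 R 4 and 0 R 0, but not 4 R 0.
So F validates K, D, T; S4 would additionally require R to be transitive. The strongest is T.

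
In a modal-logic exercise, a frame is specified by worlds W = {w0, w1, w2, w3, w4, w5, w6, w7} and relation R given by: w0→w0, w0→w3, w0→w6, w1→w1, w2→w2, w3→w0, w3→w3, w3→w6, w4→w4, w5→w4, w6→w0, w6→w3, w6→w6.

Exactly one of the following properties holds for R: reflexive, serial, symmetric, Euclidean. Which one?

Euclidean

Reflexive: no — w5 is not related to itself.
Serial: no — w7 has no R-successor.
Symmetric: no — w5 R w4 but not w4 R w5.
Euclidean: yes — any two successors of a common world are R-related.
Only Euclidean holds.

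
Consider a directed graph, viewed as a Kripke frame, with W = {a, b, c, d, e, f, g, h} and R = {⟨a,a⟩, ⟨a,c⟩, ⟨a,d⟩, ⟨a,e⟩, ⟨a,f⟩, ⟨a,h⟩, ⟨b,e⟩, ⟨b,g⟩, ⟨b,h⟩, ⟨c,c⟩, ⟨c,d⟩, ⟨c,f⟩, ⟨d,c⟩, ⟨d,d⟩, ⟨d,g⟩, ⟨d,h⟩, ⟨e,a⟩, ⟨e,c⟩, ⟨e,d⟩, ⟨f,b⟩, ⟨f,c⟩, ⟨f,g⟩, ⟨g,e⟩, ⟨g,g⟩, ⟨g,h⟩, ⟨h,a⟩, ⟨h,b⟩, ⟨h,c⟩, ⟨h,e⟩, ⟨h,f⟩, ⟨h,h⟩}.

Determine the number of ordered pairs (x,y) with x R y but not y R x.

Enumerating: (a,c), (a,d), (a,f), (b,e), (b,g), (d,g), (d,h), (e,c), (e,d), (f,b), (f,g), (g,e), (g,h), (h,c), (h,e), (h,f).

16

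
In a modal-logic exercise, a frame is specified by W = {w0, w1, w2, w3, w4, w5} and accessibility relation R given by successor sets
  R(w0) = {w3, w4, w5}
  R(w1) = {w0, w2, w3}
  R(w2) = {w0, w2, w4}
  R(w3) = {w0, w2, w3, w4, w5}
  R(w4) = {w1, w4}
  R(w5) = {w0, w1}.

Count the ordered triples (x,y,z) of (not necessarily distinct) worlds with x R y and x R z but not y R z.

29

Enumerating: (w0,w4,w3), (w0,w4,w5), (w0,w5,w3), (w0,w5,w4), (w0,w5,w5), (w1,w0,w0), (w1,w0,w2), (w1,w2,w3), (w2,w0,w0), (w2,w0,w2), (w2,w4,w0), (w2,w4,w2), … and 17 more.
Total: 29.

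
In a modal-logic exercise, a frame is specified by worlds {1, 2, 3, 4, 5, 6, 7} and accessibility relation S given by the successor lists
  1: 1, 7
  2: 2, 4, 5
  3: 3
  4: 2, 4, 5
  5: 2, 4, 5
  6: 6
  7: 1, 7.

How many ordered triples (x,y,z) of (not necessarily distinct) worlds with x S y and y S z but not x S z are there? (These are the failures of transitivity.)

S is transitive; there are no such tuples.

0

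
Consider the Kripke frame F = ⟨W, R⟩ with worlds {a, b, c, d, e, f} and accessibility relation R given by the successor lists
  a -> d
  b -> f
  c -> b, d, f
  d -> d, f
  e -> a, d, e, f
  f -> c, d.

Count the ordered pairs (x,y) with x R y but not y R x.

7

Enumerating: (a,d), (b,f), (c,b), (c,d), (e,a), (e,d), (e,f).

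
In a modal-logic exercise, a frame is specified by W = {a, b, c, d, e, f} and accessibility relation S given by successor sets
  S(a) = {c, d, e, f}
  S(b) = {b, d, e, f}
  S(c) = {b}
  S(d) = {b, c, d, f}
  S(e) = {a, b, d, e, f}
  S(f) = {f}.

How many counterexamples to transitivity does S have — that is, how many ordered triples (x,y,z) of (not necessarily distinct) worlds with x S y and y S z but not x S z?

Enumerating: (a,c,b), (a,d,b), (a,e,a), (a,e,b), (b,d,c), (b,e,a), (c,b,d), (c,b,e), (c,b,f), (d,b,e), (e,a,c), (e,d,c).

12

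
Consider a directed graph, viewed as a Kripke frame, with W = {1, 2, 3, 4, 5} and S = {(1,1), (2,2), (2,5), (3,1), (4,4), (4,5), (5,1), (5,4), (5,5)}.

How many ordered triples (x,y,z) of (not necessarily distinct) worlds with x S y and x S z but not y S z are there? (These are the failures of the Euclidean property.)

Enumerating: (2,5,2), (5,1,4), (5,1,5), (5,4,1).

4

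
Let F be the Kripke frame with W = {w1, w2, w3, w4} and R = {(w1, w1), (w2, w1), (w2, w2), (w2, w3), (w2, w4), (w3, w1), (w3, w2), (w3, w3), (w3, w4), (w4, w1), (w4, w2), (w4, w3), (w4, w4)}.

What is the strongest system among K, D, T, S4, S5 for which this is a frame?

S4

Serial (axiom D): yes — every world has a successor (e.g. w1 R w1).
Reflexive (axiom T): yes — every world is R-related to itself.
Transitive (axiom 4): yes — every two-step R-path is closed by a direct edge.
Euclidean (axiom 5): no — w2 R w1 and w2 R w3, but not w1 R w3.
So F validates K, D, T, S4; S5 would additionally require R to be Euclidean. The strongest is S4.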